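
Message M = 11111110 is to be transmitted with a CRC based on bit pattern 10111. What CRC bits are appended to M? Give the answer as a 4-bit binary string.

Append 4 zeros: 111111100000. Divide by 10111 (XOR where the leading bit is 1):
  pos 0: 11111 XOR 10111 = 01000
  pos 1: 10001 XOR 10111 = 00110
  pos 3: 11010 XOR 10111 = 01101
  pos 4: 11010 XOR 10111 = 01101
  pos 5: 11010 XOR 10111 = 01101
  pos 6: 11010 XOR 10111 = 01101
  pos 7: 11010 XOR 10111 = 01101
Remainder (last 4 bits) = 1101. This is the CRC / FCS.

1101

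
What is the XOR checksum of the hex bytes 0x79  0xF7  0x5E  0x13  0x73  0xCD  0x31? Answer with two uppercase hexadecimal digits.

4C

XOR the bytes together:
  start with 0x79
  0x79 ⊕ 0xF7 = 0x8E
  0x8E ⊕ 0x5E = 0xD0
  0xD0 ⊕ 0x13 = 0xC3
  0xC3 ⊕ 0x73 = 0xB0
  0xB0 ⊕ 0xCD = 0x7D
  0x7D ⊕ 0x31 = 0x4C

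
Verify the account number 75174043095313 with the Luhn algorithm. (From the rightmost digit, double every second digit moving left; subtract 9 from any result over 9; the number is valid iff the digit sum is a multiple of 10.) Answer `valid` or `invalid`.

invalid

From the right, keep odd positions and double even positions (subtract 9 from any doubled value over 9):
  doubled (positions 2,4,...): 2 1 0 8 8 2 5 → sum 26
  kept (positions 1,3,...): 3 3 9 3 0 7 5 → sum 30
Total = 56.
56 mod 10 = 6, so the number is invalid.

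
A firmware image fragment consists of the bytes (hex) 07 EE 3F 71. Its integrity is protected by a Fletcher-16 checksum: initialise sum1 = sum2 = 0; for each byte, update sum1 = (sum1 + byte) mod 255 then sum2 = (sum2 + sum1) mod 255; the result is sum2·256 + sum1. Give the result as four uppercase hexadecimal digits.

Running sums (mod 255):
  after byte 0 (07): sum1=7, sum2=7
  after byte 1 (EE): sum1=245, sum2=252
  after byte 2 (3F): sum1=53, sum2=50
  after byte 3 (71): sum1=166, sum2=216
Checksum = sum2·256 + sum1 = 216·256 + 166 = 55462 = 0xD8A6.

D8A6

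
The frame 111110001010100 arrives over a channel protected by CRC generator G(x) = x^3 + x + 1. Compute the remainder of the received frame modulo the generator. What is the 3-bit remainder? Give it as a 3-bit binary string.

001

Modulo-2 division of 111110001010100 by 1011:
  pos 0: 1111 XOR 1011 = 0100
  pos 1: 1001 XOR 1011 = 0010
  pos 3: 1000 XOR 1011 = 0011
  pos 5: 1101 XOR 1011 = 0110
  pos 6: 1100 XOR 1011 = 0111
  pos 7: 1111 XOR 1011 = 0100
  pos 8: 1000 XOR 1011 = 0011
  pos 10: 1110 XOR 1011 = 0101
  pos 11: 1010 XOR 1011 = 0001
Remainder = 001 (nonzero — an error is detected).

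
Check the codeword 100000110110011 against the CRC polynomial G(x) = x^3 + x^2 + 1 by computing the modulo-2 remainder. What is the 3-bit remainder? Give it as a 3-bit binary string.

Modulo-2 division of 100000110110011 by 1101:
  pos 0: 1000 XOR 1101 = 0101
  pos 1: 1010 XOR 1101 = 0111
  pos 2: 1110 XOR 1101 = 0011
  pos 4: 1111 XOR 1101 = 0010
  pos 6: 1001 XOR 1101 = 0100
  pos 7: 1001 XOR 1101 = 0100
  pos 8: 1000 XOR 1101 = 0101
  pos 9: 1010 XOR 1101 = 0111
  pos 10: 1111 XOR 1101 = 0010
Remainder = 101 (nonzero — an error is detected).

101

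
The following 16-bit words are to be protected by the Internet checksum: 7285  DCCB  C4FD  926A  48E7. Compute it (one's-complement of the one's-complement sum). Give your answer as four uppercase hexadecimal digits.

105F

One's-complement addition (fold any carry out of bit 15 back into bit 0):
  0x7285 + 0xDCCB = 0x14F50 → wrap carry → 0x4F51
  0x4F51 + 0xC4FD = 0x1144E → wrap carry → 0x144F
  0x144F + 0x926A = 0x0A6B9
  0xA6B9 + 0x48E7 = 0x0EFA0
One's-complement sum = 0xEFA0.
Checksum = ~0xEFA0 & 0xFFFF = 0x105F.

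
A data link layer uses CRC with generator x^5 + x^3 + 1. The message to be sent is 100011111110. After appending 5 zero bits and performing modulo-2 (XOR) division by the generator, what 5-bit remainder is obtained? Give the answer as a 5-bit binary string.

10110

Append 5 zeros: 10001111111000000. Divide by 101001 (XOR where the leading bit is 1):
  pos 0: 100011 XOR 101001 = 001010
  pos 2: 101011 XOR 101001 = 000010
  pos 6: 101110 XOR 101001 = 000111
  pos 9: 111000 XOR 101001 = 010001
  pos 10: 100010 XOR 101001 = 001011
Remainder (last 5 bits) = 10110. This is the CRC / FCS.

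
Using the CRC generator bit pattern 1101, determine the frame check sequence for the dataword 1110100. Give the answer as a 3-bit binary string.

Append 3 zeros: 1110100000. Divide by 1101 (XOR where the leading bit is 1):
  pos 0: 1110 XOR 1101 = 0011
  pos 2: 1110 XOR 1101 = 0011
  pos 4: 1100 XOR 1101 = 0001
Remainder (last 3 bits) = 100. This is the CRC / FCS.

100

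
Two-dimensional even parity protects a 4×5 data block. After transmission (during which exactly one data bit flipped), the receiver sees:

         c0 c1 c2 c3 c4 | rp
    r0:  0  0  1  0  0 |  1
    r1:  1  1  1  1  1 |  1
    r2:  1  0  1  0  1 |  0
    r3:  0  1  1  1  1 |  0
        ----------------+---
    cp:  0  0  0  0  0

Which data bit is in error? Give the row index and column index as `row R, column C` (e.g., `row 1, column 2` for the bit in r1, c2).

row 2, column 4

Recompute each row's even parity and compare to rp:
  r0: data parity 1, sent rp 1 → ok
  r1: data parity 1, sent rp 1 → ok
  r2: data parity 1, sent rp 0 → mismatch
  r3: data parity 0, sent rp 0 → ok
Recompute each column's even parity and compare to cp:
  c0: data parity 0, sent cp 0 → ok
  c1: data parity 0, sent cp 0 → ok
  c2: data parity 0, sent cp 0 → ok
  c3: data parity 0, sent cp 0 → ok
  c4: data parity 1, sent cp 0 → mismatch
Exactly one row (r2) and one column (c4) fail → the flipped bit is at their intersection.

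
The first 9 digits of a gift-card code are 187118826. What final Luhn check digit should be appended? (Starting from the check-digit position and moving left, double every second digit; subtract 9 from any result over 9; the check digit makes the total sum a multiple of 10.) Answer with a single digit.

Partial digits right→left: 6 2 8 8 1 1 7 8 1
Double every second digit counting from the check-digit position (so the 1st, 3rd, 5th, ... of the partial from the right).
  doubled (with −9 where >9): 3 7 2 5 2 → sum 19
  kept as-is: 2 8 1 8 → sum 19
Total = 19 + 19 = 38.
Check digit = (10 − (38 mod 10)) mod 10 = 2.

2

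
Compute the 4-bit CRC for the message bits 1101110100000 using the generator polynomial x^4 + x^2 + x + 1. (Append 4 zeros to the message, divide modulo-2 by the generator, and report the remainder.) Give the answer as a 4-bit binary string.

0000

Append 4 zeros: 11011101000000000. Divide by 10111 (XOR where the leading bit is 1):
  pos 0: 11011 XOR 10111 = 01100
  pos 1: 11001 XOR 10111 = 01110
  pos 2: 11100 XOR 10111 = 01011
  pos 3: 10111 XOR 10111 = 00000
Remainder (last 4 bits) = 0000. This is the CRC / FCS.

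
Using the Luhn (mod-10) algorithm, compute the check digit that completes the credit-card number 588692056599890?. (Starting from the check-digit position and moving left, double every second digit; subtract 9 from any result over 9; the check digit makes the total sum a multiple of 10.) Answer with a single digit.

0

Partial digits right→left: 0 9 8 9 9 5 6 5 0 2 9 6 8 8 5
Double every second digit counting from the check-digit position (so the 1st, 3rd, 5th, ... of the partial from the right).
  doubled (with −9 where >9): 0 7 9 3 0 9 7 1 → sum 36
  kept as-is: 9 9 5 5 2 6 8 → sum 44
Total = 36 + 44 = 80.
Check digit = (10 − (80 mod 10)) mod 10 = 0.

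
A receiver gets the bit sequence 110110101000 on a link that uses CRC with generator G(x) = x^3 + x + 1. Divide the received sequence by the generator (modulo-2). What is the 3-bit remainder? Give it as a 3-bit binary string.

Modulo-2 division of 110110101000 by 1011:
  pos 0: 1101 XOR 1011 = 0110
  pos 1: 1101 XOR 1011 = 0110
  pos 2: 1100 XOR 1011 = 0111
  pos 3: 1111 XOR 1011 = 0100
  pos 4: 1000 XOR 1011 = 0011
  pos 6: 1110 XOR 1011 = 0101
  pos 7: 1010 XOR 1011 = 0001
Remainder = 010 (nonzero — an error is detected).

010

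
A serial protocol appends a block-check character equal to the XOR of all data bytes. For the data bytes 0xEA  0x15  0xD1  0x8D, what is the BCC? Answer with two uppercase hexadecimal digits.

XOR the bytes together:
  start with 0xEA
  0xEA ⊕ 0x15 = 0xFF
  0xFF ⊕ 0xD1 = 0x2E
  0x2E ⊕ 0x8D = 0xA3

A3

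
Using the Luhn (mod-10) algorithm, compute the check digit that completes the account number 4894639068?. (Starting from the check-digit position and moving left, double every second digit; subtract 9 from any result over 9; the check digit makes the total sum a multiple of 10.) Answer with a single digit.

Partial digits right→left: 8 6 0 9 3 6 4 9 8 4
Double every second digit counting from the check-digit position (so the 1st, 3rd, 5th, ... of the partial from the right).
  doubled (with −9 where >9): 7 0 6 8 7 → sum 28
  kept as-is: 6 9 6 9 4 → sum 34
Total = 28 + 34 = 62.
Check digit = (10 − (62 mod 10)) mod 10 = 8.

8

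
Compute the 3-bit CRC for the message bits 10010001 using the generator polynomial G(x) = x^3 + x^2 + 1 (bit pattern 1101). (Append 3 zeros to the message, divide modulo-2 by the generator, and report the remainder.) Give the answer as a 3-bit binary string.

Append 3 zeros: 10010001000. Divide by 1101 (XOR where the leading bit is 1):
  pos 0: 1001 XOR 1101 = 0100
  pos 1: 1000 XOR 1101 = 0101
  pos 2: 1010 XOR 1101 = 0111
  pos 3: 1110 XOR 1101 = 0011
  pos 5: 1110 XOR 1101 = 0011
  pos 7: 1100 XOR 1101 = 0001
Remainder (last 3 bits) = 001. This is the CRC / FCS.

001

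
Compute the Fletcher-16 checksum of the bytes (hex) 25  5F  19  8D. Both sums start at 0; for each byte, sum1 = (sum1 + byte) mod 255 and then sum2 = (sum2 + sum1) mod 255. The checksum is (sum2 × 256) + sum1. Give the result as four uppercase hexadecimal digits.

Running sums (mod 255):
  after byte 0 (25): sum1=37, sum2=37
  after byte 1 (5F): sum1=132, sum2=169
  after byte 2 (19): sum1=157, sum2=71
  after byte 3 (8D): sum1=43, sum2=114
Checksum = sum2·256 + sum1 = 114·256 + 43 = 29227 = 0x722B.

722B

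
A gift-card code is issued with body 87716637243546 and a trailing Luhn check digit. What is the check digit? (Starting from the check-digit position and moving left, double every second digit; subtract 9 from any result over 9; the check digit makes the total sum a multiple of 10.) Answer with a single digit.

0

Partial digits right→left: 6 4 5 3 4 2 7 3 6 6 1 7 7 8
Double every second digit counting from the check-digit position (so the 1st, 3rd, 5th, ... of the partial from the right).
  doubled (with −9 where >9): 3 1 8 5 3 2 5 → sum 27
  kept as-is: 4 3 2 3 6 7 8 → sum 33
Total = 27 + 33 = 60.
Check digit = (10 − (60 mod 10)) mod 10 = 0.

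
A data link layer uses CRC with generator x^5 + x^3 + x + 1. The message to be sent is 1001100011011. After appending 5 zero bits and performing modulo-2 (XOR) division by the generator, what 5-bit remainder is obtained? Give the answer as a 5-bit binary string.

00001

Append 5 zeros: 100110001101100000. Divide by 101011 (XOR where the leading bit is 1):
  pos 0: 100110 XOR 101011 = 001101
  pos 2: 110100 XOR 101011 = 011111
  pos 3: 111111 XOR 101011 = 010100
  pos 4: 101001 XOR 101011 = 000010
  pos 8: 100110 XOR 101011 = 001101
  pos 10: 110100 XOR 101011 = 011111
  pos 11: 111110 XOR 101011 = 010101
  pos 12: 101010 XOR 101011 = 000001
Remainder (last 5 bits) = 00001. This is the CRC / FCS.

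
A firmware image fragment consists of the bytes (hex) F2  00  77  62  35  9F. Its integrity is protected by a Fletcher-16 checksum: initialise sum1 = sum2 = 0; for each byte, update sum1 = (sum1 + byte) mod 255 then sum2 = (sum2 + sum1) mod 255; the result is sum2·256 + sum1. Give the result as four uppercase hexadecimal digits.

Running sums (mod 255):
  after byte 0 (F2): sum1=242, sum2=242
  after byte 1 (00): sum1=242, sum2=229
  after byte 2 (77): sum1=106, sum2=80
  after byte 3 (62): sum1=204, sum2=29
  after byte 4 (35): sum1=2, sum2=31
  after byte 5 (9F): sum1=161, sum2=192
Checksum = sum2·256 + sum1 = 192·256 + 161 = 49313 = 0xC0A1.

C0A1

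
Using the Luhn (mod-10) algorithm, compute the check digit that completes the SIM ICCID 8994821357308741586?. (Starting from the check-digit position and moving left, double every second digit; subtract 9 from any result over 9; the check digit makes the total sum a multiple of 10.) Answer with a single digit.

Partial digits right→left: 6 8 5 1 4 7 8 0 3 7 5 3 1 2 8 4 9 9 8
Double every second digit counting from the check-digit position (so the 1st, 3rd, 5th, ... of the partial from the right).
  doubled (with −9 where >9): 3 1 8 7 6 1 2 7 9 7 → sum 51
  kept as-is: 8 1 7 0 7 3 2 4 9 → sum 41
Total = 51 + 41 = 92.
Check digit = (10 − (92 mod 10)) mod 10 = 8.

8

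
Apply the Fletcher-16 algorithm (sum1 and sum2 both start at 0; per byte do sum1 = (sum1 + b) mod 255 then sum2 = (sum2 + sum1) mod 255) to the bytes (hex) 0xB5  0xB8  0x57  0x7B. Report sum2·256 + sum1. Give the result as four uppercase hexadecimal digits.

Running sums (mod 255):
  after byte 0 (0xB5): sum1=181, sum2=181
  after byte 1 (0xB8): sum1=110, sum2=36
  after byte 2 (0x57): sum1=197, sum2=233
  after byte 3 (0x7B): sum1=65, sum2=43
Checksum = sum2·256 + sum1 = 43·256 + 65 = 11073 = 0x2B41.

2B41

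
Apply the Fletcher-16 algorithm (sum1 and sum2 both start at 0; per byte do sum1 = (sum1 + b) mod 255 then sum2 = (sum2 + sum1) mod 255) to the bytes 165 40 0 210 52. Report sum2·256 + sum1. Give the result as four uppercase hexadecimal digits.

Running sums (mod 255):
  after byte 0 (165): sum1=165, sum2=165
  after byte 1 (40): sum1=205, sum2=115
  after byte 2 (0): sum1=205, sum2=65
  after byte 3 (210): sum1=160, sum2=225
  after byte 4 (52): sum1=212, sum2=182
Checksum = sum2·256 + sum1 = 182·256 + 212 = 46804 = 0xB6D4.

B6D4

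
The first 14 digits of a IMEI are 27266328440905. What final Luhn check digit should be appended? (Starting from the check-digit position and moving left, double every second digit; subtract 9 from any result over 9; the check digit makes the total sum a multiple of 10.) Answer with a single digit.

5

Partial digits right→left: 5 0 9 0 4 4 8 2 3 6 6 2 7 2
Double every second digit counting from the check-digit position (so the 1st, 3rd, 5th, ... of the partial from the right).
  doubled (with −9 where >9): 1 9 8 7 6 3 5 → sum 39
  kept as-is: 0 0 4 2 6 2 2 → sum 16
Total = 39 + 16 = 55.
Check digit = (10 − (55 mod 10)) mod 10 = 5.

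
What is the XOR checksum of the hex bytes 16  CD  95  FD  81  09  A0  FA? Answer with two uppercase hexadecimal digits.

XOR the bytes together:
  start with 0x16
  0x16 ⊕ 0xCD = 0xDB
  0xDB ⊕ 0x95 = 0x4E
  0x4E ⊕ 0xFD = 0xB3
  0xB3 ⊕ 0x81 = 0x32
  0x32 ⊕ 0x09 = 0x3B
  0x3B ⊕ 0xA0 = 0x9B
  0x9B ⊕ 0xFA = 0x61

61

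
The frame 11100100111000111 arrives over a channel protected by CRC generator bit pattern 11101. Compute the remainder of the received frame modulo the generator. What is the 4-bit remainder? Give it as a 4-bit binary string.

0000

Modulo-2 division of 11100100111000111 by 11101:
  pos 0: 11100 XOR 11101 = 00001
  pos 4: 11001 XOR 11101 = 00100
  pos 6: 10011 XOR 11101 = 01110
  pos 7: 11100 XOR 11101 = 00001
  pos 11: 10011 XOR 11101 = 01110
  pos 12: 11101 XOR 11101 = 00000
Remainder = 0000 (zero — the frame passes the CRC check).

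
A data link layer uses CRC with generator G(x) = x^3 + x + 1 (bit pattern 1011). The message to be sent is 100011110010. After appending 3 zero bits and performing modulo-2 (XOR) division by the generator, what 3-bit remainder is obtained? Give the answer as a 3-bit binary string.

011

Append 3 zeros: 100011110010000. Divide by 1011 (XOR where the leading bit is 1):
  pos 0: 1000 XOR 1011 = 0011
  pos 2: 1111 XOR 1011 = 0100
  pos 3: 1001 XOR 1011 = 0010
  pos 5: 1010 XOR 1011 = 0001
  pos 8: 1010 XOR 1011 = 0001
  pos 11: 1000 XOR 1011 = 0011
Remainder (last 3 bits) = 011. This is the CRC / FCS.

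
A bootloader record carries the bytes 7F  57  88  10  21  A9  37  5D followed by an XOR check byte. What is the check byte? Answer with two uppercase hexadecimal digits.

XOR the bytes together:
  start with 0x7F
  0x7F ⊕ 0x57 = 0x28
  0x28 ⊕ 0x88 = 0xA0
  0xA0 ⊕ 0x10 = 0xB0
  0xB0 ⊕ 0x21 = 0x91
  0x91 ⊕ 0xA9 = 0x38
  0x38 ⊕ 0x37 = 0x0F
  0x0F ⊕ 0x5D = 0x52

52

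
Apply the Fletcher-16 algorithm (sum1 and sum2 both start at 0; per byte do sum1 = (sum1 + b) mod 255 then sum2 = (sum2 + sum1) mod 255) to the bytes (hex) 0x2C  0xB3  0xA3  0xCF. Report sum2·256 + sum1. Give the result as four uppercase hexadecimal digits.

E253

Running sums (mod 255):
  after byte 0 (0x2C): sum1=44, sum2=44
  after byte 1 (0xB3): sum1=223, sum2=12
  after byte 2 (0xA3): sum1=131, sum2=143
  after byte 3 (0xCF): sum1=83, sum2=226
Checksum = sum2·256 + sum1 = 226·256 + 83 = 57939 = 0xE253.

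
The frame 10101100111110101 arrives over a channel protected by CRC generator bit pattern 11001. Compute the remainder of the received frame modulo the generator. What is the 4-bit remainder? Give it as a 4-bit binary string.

0001

Modulo-2 division of 10101100111110101 by 11001:
  pos 0: 10101 XOR 11001 = 01100
  pos 1: 11001 XOR 11001 = 00000
  pos 8: 11111 XOR 11001 = 00110
  pos 10: 11001 XOR 11001 = 00000
Remainder = 0001 (nonzero — an error is detected).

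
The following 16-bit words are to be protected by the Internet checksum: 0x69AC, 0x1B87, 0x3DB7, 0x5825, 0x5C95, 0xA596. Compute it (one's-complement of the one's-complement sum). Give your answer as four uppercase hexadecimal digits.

E2C3

One's-complement addition (fold any carry out of bit 15 back into bit 0):
  0x69AC + 0x1B87 = 0x08533
  0x8533 + 0x3DB7 = 0x0C2EA
  0xC2EA + 0x5825 = 0x11B0F → wrap carry → 0x1B10
  0x1B10 + 0x5C95 = 0x077A5
  0x77A5 + 0xA596 = 0x11D3B → wrap carry → 0x1D3C
One's-complement sum = 0x1D3C.
Checksum = ~0x1D3C & 0xFFFF = 0xE2C3.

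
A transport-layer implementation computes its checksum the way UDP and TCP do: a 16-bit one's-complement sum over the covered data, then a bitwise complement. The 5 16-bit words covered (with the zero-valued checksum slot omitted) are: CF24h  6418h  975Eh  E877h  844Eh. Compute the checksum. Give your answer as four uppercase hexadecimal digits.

One's-complement addition (fold any carry out of bit 15 back into bit 0):
  0xCF24 + 0x6418 = 0x1333C → wrap carry → 0x333D
  0x333D + 0x975E = 0x0CA9B
  0xCA9B + 0xE877 = 0x1B312 → wrap carry → 0xB313
  0xB313 + 0x844E = 0x13761 → wrap carry → 0x3762
One's-complement sum = 0x3762.
Checksum = ~0x3762 & 0xFFFF = 0xC89D.

C89D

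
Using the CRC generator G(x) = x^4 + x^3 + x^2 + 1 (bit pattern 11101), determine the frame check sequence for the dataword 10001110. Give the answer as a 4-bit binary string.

Append 4 zeros: 100011100000. Divide by 11101 (XOR where the leading bit is 1):
  pos 0: 10001 XOR 11101 = 01100
  pos 1: 11001 XOR 11101 = 00100
  pos 3: 10010 XOR 11101 = 01111
  pos 4: 11110 XOR 11101 = 00011
  pos 7: 11000 XOR 11101 = 00101
Remainder (last 4 bits) = 0101. This is the CRC / FCS.

0101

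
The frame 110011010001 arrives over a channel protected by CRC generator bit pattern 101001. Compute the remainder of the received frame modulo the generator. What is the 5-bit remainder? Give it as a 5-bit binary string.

Modulo-2 division of 110011010001 by 101001:
  pos 0: 110011 XOR 101001 = 011010
  pos 1: 110100 XOR 101001 = 011101
  pos 2: 111011 XOR 101001 = 010010
  pos 3: 100100 XOR 101001 = 001101
  pos 5: 110100 XOR 101001 = 011101
  pos 6: 111011 XOR 101001 = 010010
Remainder = 10010 (nonzero — an error is detected).

10010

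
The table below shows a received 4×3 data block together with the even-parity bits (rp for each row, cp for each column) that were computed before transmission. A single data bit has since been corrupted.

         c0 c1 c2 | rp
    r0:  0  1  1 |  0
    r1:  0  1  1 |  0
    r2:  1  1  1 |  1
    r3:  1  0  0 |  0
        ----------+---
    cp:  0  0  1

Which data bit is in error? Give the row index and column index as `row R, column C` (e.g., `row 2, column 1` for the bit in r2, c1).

Recompute each row's even parity and compare to rp:
  r0: data parity 0, sent rp 0 → ok
  r1: data parity 0, sent rp 0 → ok
  r2: data parity 1, sent rp 1 → ok
  r3: data parity 1, sent rp 0 → mismatch
Recompute each column's even parity and compare to cp:
  c0: data parity 0, sent cp 0 → ok
  c1: data parity 1, sent cp 0 → mismatch
  c2: data parity 1, sent cp 1 → ok
Exactly one row (r3) and one column (c1) fail → the flipped bit is at their intersection.

row 3, column 1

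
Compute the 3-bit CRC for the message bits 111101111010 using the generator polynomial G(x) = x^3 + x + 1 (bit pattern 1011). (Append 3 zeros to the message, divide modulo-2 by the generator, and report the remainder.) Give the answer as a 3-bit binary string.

Append 3 zeros: 111101111010000. Divide by 1011 (XOR where the leading bit is 1):
  pos 0: 1111 XOR 1011 = 0100
  pos 1: 1000 XOR 1011 = 0011
  pos 3: 1111 XOR 1011 = 0100
  pos 4: 1001 XOR 1011 = 0010
  pos 6: 1010 XOR 1011 = 0001
  pos 9: 1100 XOR 1011 = 0111
  pos 10: 1110 XOR 1011 = 0101
  pos 11: 1010 XOR 1011 = 0001
Remainder (last 3 bits) = 001. This is the CRC / FCS.

001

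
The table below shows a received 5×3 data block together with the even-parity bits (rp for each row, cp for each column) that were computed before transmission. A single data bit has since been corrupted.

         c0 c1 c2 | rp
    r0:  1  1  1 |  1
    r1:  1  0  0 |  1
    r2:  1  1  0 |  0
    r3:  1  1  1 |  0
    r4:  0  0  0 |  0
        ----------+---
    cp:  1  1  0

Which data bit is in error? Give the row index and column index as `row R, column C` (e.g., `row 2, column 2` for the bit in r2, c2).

row 3, column 0

Recompute each row's even parity and compare to rp:
  r0: data parity 1, sent rp 1 → ok
  r1: data parity 1, sent rp 1 → ok
  r2: data parity 0, sent rp 0 → ok
  r3: data parity 1, sent rp 0 → mismatch
  r4: data parity 0, sent rp 0 → ok
Recompute each column's even parity and compare to cp:
  c0: data parity 0, sent cp 1 → mismatch
  c1: data parity 1, sent cp 1 → ok
  c2: data parity 0, sent cp 0 → ok
Exactly one row (r3) and one column (c0) fail → the flipped bit is at their intersection.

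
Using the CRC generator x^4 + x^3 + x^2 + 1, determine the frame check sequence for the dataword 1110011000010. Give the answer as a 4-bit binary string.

0101

Append 4 zeros: 11100110000100000. Divide by 11101 (XOR where the leading bit is 1):
  pos 0: 11100 XOR 11101 = 00001
  pos 4: 11100 XOR 11101 = 00001
  pos 8: 10010 XOR 11101 = 01111
  pos 9: 11110 XOR 11101 = 00011
  pos 12: 11000 XOR 11101 = 00101
Remainder (last 4 bits) = 0101. This is the CRC / FCS.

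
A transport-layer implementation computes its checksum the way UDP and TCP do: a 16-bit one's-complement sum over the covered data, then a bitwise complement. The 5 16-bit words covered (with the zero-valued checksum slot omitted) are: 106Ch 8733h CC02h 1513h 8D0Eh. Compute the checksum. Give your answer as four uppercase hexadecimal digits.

One's-complement addition (fold any carry out of bit 15 back into bit 0):
  0x106C + 0x8733 = 0x0979F
  0x979F + 0xCC02 = 0x163A1 → wrap carry → 0x63A2
  0x63A2 + 0x1513 = 0x078B5
  0x78B5 + 0x8D0E = 0x105C3 → wrap carry → 0x05C4
One's-complement sum = 0x05C4.
Checksum = ~0x05C4 & 0xFFFF = 0xFA3B.

FA3B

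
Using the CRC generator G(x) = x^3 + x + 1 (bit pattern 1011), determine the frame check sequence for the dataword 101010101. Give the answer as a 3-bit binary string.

111

Append 3 zeros: 101010101000. Divide by 1011 (XOR where the leading bit is 1):
  pos 0: 1010 XOR 1011 = 0001
  pos 3: 1101 XOR 1011 = 0110
  pos 4: 1100 XOR 1011 = 0111
  pos 5: 1111 XOR 1011 = 0100
  pos 6: 1000 XOR 1011 = 0011
  pos 8: 1100 XOR 1011 = 0111
Remainder (last 3 bits) = 111. This is the CRC / FCS.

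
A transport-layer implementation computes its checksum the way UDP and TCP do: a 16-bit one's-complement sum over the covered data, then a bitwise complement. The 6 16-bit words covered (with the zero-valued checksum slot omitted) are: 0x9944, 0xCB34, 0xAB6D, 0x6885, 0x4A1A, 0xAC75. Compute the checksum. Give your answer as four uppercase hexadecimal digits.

One's-complement addition (fold any carry out of bit 15 back into bit 0):
  0x9944 + 0xCB34 = 0x16478 → wrap carry → 0x6479
  0x6479 + 0xAB6D = 0x10FE6 → wrap carry → 0x0FE7
  0x0FE7 + 0x6885 = 0x0786C
  0x786C + 0x4A1A = 0x0C286
  0xC286 + 0xAC75 = 0x16EFB → wrap carry → 0x6EFC
One's-complement sum = 0x6EFC.
Checksum = ~0x6EFC & 0xFFFF = 0x9103.

9103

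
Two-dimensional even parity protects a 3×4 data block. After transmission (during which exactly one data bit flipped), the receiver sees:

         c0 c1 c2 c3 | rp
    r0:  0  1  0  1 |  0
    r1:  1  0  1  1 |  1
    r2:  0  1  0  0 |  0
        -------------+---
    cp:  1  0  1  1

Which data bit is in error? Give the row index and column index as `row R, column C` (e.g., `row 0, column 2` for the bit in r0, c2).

row 2, column 3

Recompute each row's even parity and compare to rp:
  r0: data parity 0, sent rp 0 → ok
  r1: data parity 1, sent rp 1 → ok
  r2: data parity 1, sent rp 0 → mismatch
Recompute each column's even parity and compare to cp:
  c0: data parity 1, sent cp 1 → ok
  c1: data parity 0, sent cp 0 → ok
  c2: data parity 1, sent cp 1 → ok
  c3: data parity 0, sent cp 1 → mismatch
Exactly one row (r2) and one column (c3) fail → the flipped bit is at their intersection.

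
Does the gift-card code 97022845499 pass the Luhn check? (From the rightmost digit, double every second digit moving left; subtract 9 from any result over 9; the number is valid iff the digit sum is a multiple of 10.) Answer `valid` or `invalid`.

From the right, keep odd positions and double even positions (subtract 9 from any doubled value over 9):
  doubled (positions 2,4,...): 9 1 7 4 5 → sum 26
  kept (positions 1,3,...): 9 4 4 2 0 9 → sum 28
Total = 54.
54 mod 10 = 4, so the number is invalid.

invalid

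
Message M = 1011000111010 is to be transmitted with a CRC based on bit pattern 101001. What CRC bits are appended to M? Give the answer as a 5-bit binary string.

11011

Append 5 zeros: 101100011101000000. Divide by 101001 (XOR where the leading bit is 1):
  pos 0: 101100 XOR 101001 = 000101
  pos 3: 101011 XOR 101001 = 000010
  pos 7: 101010 XOR 101001 = 000011
  pos 11: 110000 XOR 101001 = 011001
  pos 12: 110010 XOR 101001 = 011011
Remainder (last 5 bits) = 11011. This is the CRC / FCS.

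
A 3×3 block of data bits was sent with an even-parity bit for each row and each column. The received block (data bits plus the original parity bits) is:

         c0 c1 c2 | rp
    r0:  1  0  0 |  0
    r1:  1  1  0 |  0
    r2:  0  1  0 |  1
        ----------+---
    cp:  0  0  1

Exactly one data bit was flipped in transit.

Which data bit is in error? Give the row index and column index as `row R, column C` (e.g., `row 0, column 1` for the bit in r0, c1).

row 0, column 2

Recompute each row's even parity and compare to rp:
  r0: data parity 1, sent rp 0 → mismatch
  r1: data parity 0, sent rp 0 → ok
  r2: data parity 1, sent rp 1 → ok
Recompute each column's even parity and compare to cp:
  c0: data parity 0, sent cp 0 → ok
  c1: data parity 0, sent cp 0 → ok
  c2: data parity 0, sent cp 1 → mismatch
Exactly one row (r0) and one column (c2) fail → the flipped bit is at their intersection.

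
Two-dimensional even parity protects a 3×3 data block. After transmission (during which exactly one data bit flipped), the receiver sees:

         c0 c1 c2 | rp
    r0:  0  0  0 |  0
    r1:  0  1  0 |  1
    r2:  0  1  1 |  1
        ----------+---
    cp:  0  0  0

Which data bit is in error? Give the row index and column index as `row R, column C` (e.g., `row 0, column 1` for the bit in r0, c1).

row 2, column 2

Recompute each row's even parity and compare to rp:
  r0: data parity 0, sent rp 0 → ok
  r1: data parity 1, sent rp 1 → ok
  r2: data parity 0, sent rp 1 → mismatch
Recompute each column's even parity and compare to cp:
  c0: data parity 0, sent cp 0 → ok
  c1: data parity 0, sent cp 0 → ok
  c2: data parity 1, sent cp 0 → mismatch
Exactly one row (r2) and one column (c2) fail → the flipped bit is at their intersection.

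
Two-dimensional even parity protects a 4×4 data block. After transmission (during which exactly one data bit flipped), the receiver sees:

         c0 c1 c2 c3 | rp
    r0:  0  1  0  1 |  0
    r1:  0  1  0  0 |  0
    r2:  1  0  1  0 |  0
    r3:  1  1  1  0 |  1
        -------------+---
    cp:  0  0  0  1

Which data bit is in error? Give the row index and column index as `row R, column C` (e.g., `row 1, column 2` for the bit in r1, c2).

Recompute each row's even parity and compare to rp:
  r0: data parity 0, sent rp 0 → ok
  r1: data parity 1, sent rp 0 → mismatch
  r2: data parity 0, sent rp 0 → ok
  r3: data parity 1, sent rp 1 → ok
Recompute each column's even parity and compare to cp:
  c0: data parity 0, sent cp 0 → ok
  c1: data parity 1, sent cp 0 → mismatch
  c2: data parity 0, sent cp 0 → ok
  c3: data parity 1, sent cp 1 → ok
Exactly one row (r1) and one column (c1) fail → the flipped bit is at their intersection.

row 1, column 1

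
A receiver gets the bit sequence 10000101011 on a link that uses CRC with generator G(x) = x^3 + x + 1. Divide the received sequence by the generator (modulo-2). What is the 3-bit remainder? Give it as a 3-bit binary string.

100

Modulo-2 division of 10000101011 by 1011:
  pos 0: 1000 XOR 1011 = 0011
  pos 2: 1101 XOR 1011 = 0110
  pos 3: 1100 XOR 1011 = 0111
  pos 4: 1111 XOR 1011 = 0100
  pos 5: 1000 XOR 1011 = 0011
  pos 7: 1111 XOR 1011 = 0100
Remainder = 100 (nonzero — an error is detected).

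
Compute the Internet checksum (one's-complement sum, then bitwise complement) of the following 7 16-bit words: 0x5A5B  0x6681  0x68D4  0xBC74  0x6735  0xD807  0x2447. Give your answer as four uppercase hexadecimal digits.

One's-complement addition (fold any carry out of bit 15 back into bit 0):
  0x5A5B + 0x6681 = 0x0C0DC
  0xC0DC + 0x68D4 = 0x129B0 → wrap carry → 0x29B1
  0x29B1 + 0xBC74 = 0x0E625
  0xE625 + 0x6735 = 0x14D5A → wrap carry → 0x4D5B
  0x4D5B + 0xD807 = 0x12562 → wrap carry → 0x2563
  0x2563 + 0x2447 = 0x049AA
One's-complement sum = 0x49AA.
Checksum = ~0x49AA & 0xFFFF = 0xB655.

B655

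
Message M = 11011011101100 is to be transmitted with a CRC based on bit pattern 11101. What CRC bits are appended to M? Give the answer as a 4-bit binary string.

1101

Append 4 zeros: 110110111011000000. Divide by 11101 (XOR where the leading bit is 1):
  pos 0: 11011 XOR 11101 = 00110
  pos 2: 11001 XOR 11101 = 00100
  pos 4: 10011 XOR 11101 = 01110
  pos 5: 11100 XOR 11101 = 00001
  pos 9: 11100 XOR 11101 = 00001
  pos 13: 10000 XOR 11101 = 01101
Remainder (last 4 bits) = 1101. This is the CRC / FCS.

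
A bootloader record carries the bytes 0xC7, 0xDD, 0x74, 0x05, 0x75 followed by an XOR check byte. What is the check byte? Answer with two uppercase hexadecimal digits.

1E

XOR the bytes together:
  start with 0xC7
  0xC7 ⊕ 0xDD = 0x1A
  0x1A ⊕ 0x74 = 0x6E
  0x6E ⊕ 0x05 = 0x6B
  0x6B ⊕ 0x75 = 0x1E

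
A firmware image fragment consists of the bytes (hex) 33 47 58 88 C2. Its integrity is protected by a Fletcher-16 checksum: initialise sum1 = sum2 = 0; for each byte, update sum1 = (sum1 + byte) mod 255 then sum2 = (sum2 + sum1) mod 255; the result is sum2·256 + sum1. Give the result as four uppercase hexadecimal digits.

F91E

Running sums (mod 255):
  after byte 0 (33): sum1=51, sum2=51
  after byte 1 (47): sum1=122, sum2=173
  after byte 2 (58): sum1=210, sum2=128
  after byte 3 (88): sum1=91, sum2=219
  after byte 4 (C2): sum1=30, sum2=249
Checksum = sum2·256 + sum1 = 249·256 + 30 = 63774 = 0xF91E.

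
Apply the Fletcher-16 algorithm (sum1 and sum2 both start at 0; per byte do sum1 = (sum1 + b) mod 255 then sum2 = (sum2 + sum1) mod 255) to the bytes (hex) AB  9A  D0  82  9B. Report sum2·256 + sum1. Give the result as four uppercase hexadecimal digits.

D735

Running sums (mod 255):
  after byte 0 (AB): sum1=171, sum2=171
  after byte 1 (9A): sum1=70, sum2=241
  after byte 2 (D0): sum1=23, sum2=9
  after byte 3 (82): sum1=153, sum2=162
  after byte 4 (9B): sum1=53, sum2=215
Checksum = sum2·256 + sum1 = 215·256 + 53 = 55093 = 0xD735.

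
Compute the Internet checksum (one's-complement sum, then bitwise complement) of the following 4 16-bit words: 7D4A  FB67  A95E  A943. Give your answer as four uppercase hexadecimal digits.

34AB

One's-complement addition (fold any carry out of bit 15 back into bit 0):
  0x7D4A + 0xFB67 = 0x178B1 → wrap carry → 0x78B2
  0x78B2 + 0xA95E = 0x12210 → wrap carry → 0x2211
  0x2211 + 0xA943 = 0x0CB54
One's-complement sum = 0xCB54.
Checksum = ~0xCB54 & 0xFFFF = 0x34AB.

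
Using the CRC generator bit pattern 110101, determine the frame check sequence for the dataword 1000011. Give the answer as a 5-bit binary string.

Append 5 zeros: 100001100000. Divide by 110101 (XOR where the leading bit is 1):
  pos 0: 100001 XOR 110101 = 010100
  pos 1: 101001 XOR 110101 = 011100
  pos 2: 111000 XOR 110101 = 001101
  pos 4: 110100 XOR 110101 = 000001
Remainder (last 5 bits) = 00100. This is the CRC / FCS.

00100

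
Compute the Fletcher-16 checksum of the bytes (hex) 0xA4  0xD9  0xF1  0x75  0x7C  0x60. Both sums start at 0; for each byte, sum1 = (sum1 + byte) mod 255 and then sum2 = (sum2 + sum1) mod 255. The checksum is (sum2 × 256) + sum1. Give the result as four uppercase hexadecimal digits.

Running sums (mod 255):
  after byte 0 (0xA4): sum1=164, sum2=164
  after byte 1 (0xD9): sum1=126, sum2=35
  after byte 2 (0xF1): sum1=112, sum2=147
  after byte 3 (0x75): sum1=229, sum2=121
  after byte 4 (0x7C): sum1=98, sum2=219
  after byte 5 (0x60): sum1=194, sum2=158
Checksum = sum2·256 + sum1 = 158·256 + 194 = 40642 = 0x9EC2.

9EC2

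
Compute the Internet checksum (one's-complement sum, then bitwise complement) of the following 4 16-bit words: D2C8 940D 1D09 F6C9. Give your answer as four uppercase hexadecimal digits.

One's-complement addition (fold any carry out of bit 15 back into bit 0):
  0xD2C8 + 0x940D = 0x166D5 → wrap carry → 0x66D6
  0x66D6 + 0x1D09 = 0x083DF
  0x83DF + 0xF6C9 = 0x17AA8 → wrap carry → 0x7AA9
One's-complement sum = 0x7AA9.
Checksum = ~0x7AA9 & 0xFFFF = 0x8556.

8556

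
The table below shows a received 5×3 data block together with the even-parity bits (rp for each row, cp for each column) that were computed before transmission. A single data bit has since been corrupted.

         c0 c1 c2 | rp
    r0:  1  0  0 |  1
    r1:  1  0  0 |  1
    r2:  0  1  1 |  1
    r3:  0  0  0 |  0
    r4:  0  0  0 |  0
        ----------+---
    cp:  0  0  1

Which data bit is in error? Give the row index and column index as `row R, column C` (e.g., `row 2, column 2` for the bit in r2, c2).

row 2, column 1

Recompute each row's even parity and compare to rp:
  r0: data parity 1, sent rp 1 → ok
  r1: data parity 1, sent rp 1 → ok
  r2: data parity 0, sent rp 1 → mismatch
  r3: data parity 0, sent rp 0 → ok
  r4: data parity 0, sent rp 0 → ok
Recompute each column's even parity and compare to cp:
  c0: data parity 0, sent cp 0 → ok
  c1: data parity 1, sent cp 0 → mismatch
  c2: data parity 1, sent cp 1 → ok
Exactly one row (r2) and one column (c1) fail → the flipped bit is at their intersection.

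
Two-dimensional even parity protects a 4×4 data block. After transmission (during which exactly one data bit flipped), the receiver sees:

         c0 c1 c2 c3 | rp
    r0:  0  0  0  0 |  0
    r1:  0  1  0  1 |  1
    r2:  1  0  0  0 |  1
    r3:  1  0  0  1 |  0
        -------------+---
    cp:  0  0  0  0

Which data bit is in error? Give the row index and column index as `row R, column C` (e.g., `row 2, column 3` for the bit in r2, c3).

row 1, column 1

Recompute each row's even parity and compare to rp:
  r0: data parity 0, sent rp 0 → ok
  r1: data parity 0, sent rp 1 → mismatch
  r2: data parity 1, sent rp 1 → ok
  r3: data parity 0, sent rp 0 → ok
Recompute each column's even parity and compare to cp:
  c0: data parity 0, sent cp 0 → ok
  c1: data parity 1, sent cp 0 → mismatch
  c2: data parity 0, sent cp 0 → ok
  c3: data parity 0, sent cp 0 → ok
Exactly one row (r1) and one column (c1) fail → the flipped bit is at their intersection.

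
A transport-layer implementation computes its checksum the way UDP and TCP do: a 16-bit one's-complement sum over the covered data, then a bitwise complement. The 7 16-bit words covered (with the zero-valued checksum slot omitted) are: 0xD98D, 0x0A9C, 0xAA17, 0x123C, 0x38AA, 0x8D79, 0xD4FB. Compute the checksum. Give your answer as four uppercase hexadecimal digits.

C462

One's-complement addition (fold any carry out of bit 15 back into bit 0):
  0xD98D + 0x0A9C = 0x0E429
  0xE429 + 0xAA17 = 0x18E40 → wrap carry → 0x8E41
  0x8E41 + 0x123C = 0x0A07D
  0xA07D + 0x38AA = 0x0D927
  0xD927 + 0x8D79 = 0x166A0 → wrap carry → 0x66A1
  0x66A1 + 0xD4FB = 0x13B9C → wrap carry → 0x3B9D
One's-complement sum = 0x3B9D.
Checksum = ~0x3B9D & 0xFFFF = 0xC462.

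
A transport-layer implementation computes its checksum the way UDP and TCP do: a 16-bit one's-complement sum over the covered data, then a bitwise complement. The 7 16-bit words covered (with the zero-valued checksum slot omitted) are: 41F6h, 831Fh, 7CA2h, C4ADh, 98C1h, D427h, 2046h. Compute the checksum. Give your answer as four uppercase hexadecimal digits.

6C6A

One's-complement addition (fold any carry out of bit 15 back into bit 0):
  0x41F6 + 0x831F = 0x0C515
  0xC515 + 0x7CA2 = 0x141B7 → wrap carry → 0x41B8
  0x41B8 + 0xC4AD = 0x10665 → wrap carry → 0x0666
  0x0666 + 0x98C1 = 0x09F27
  0x9F27 + 0xD427 = 0x1734E → wrap carry → 0x734F
  0x734F + 0x2046 = 0x09395
One's-complement sum = 0x9395.
Checksum = ~0x9395 & 0xFFFF = 0x6C6A.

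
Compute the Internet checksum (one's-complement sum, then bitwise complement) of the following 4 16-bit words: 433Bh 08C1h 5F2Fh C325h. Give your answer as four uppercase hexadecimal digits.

One's-complement addition (fold any carry out of bit 15 back into bit 0):
  0x433B + 0x08C1 = 0x04BFC
  0x4BFC + 0x5F2F = 0x0AB2B
  0xAB2B + 0xC325 = 0x16E50 → wrap carry → 0x6E51
One's-complement sum = 0x6E51.
Checksum = ~0x6E51 & 0xFFFF = 0x91AE.

91AE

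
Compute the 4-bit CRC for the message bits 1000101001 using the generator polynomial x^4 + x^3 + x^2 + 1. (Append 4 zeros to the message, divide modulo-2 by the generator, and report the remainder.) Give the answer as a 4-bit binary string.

0110

Append 4 zeros: 10001010010000. Divide by 11101 (XOR where the leading bit is 1):
  pos 0: 10001 XOR 11101 = 01100
  pos 1: 11000 XOR 11101 = 00101
  pos 3: 10110 XOR 11101 = 01011
  pos 4: 10110 XOR 11101 = 01011
  pos 5: 10111 XOR 11101 = 01010
  pos 6: 10100 XOR 11101 = 01001
  pos 7: 10010 XOR 11101 = 01111
  pos 8: 11110 XOR 11101 = 00011
Remainder (last 4 bits) = 0110. This is the CRC / FCS.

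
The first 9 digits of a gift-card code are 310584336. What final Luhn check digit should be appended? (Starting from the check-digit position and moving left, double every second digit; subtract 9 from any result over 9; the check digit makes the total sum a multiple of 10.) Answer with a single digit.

5

Partial digits right→left: 6 3 3 4 8 5 0 1 3
Double every second digit counting from the check-digit position (so the 1st, 3rd, 5th, ... of the partial from the right).
  doubled (with −9 where >9): 3 6 7 0 6 → sum 22
  kept as-is: 3 4 5 1 → sum 13
Total = 22 + 13 = 35.
Check digit = (10 − (35 mod 10)) mod 10 = 5.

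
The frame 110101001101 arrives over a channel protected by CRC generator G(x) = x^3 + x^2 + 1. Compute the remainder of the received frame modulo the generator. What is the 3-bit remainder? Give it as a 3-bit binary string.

Modulo-2 division of 110101001101 by 1101:
  pos 0: 1101 XOR 1101 = 0000
  pos 5: 1001 XOR 1101 = 0100
  pos 6: 1001 XOR 1101 = 0100
  pos 7: 1000 XOR 1101 = 0101
  pos 8: 1011 XOR 1101 = 0110
Remainder = 110 (nonzero — an error is detected).

110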